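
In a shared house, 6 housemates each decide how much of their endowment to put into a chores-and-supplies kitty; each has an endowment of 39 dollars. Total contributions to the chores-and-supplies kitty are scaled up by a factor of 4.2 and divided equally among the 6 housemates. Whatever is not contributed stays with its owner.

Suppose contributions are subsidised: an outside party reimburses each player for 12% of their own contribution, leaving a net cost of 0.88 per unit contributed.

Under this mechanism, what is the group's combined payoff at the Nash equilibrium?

The effective private return is (4.2/6) / 0.88 = 0.7955, which is still under 1, so the mechanism doesn't change anyone's dominant strategy: zero contribution.
At the Nash equilibrium no one contributes; group total payoff = 6 × 39 = 234.

234.00 dollars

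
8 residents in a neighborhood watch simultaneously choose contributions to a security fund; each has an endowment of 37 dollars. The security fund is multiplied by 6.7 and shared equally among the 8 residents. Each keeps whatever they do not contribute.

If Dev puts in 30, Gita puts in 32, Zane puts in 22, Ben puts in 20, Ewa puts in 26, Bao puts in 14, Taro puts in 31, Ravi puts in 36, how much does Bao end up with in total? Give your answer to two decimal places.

Total contributed: 30 + 32 + 22 + 20 + 26 + 14 + 31 + 36 = 211.
Each receives 6.7 × 211 / 8 = 176.71 from the security fund.
Bao keeps 37 − 14 = 23, so Bao's payoff is 23 + 176.71 = 199.71.

199.71 dollars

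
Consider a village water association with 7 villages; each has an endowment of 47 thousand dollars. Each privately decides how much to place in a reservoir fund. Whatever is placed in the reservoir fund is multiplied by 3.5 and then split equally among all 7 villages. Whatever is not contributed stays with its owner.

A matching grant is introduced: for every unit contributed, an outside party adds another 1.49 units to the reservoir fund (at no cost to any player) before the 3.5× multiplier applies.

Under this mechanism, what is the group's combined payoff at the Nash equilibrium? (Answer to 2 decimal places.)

2867.24 thousand dollars

The effective private return per unit is now 3.5 × 2.49 / 7 = 1.2450 > 1, so every player's dominant strategy flips to full contribution.
So the Nash equilibrium is full contribution by all 7; the group earns 3.5 × 2.49 × 329 = 2867.24.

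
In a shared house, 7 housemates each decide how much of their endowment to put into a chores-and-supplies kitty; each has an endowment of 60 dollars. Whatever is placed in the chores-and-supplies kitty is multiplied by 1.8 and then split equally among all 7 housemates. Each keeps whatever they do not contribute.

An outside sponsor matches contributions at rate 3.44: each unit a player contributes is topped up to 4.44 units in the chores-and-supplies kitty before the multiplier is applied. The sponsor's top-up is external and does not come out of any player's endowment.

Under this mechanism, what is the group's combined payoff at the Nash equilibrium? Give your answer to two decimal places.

3356.64 dollars

With the mechanism, a contributed unit returns 1.8 × 4.44 / 7 = 1.1417 per unit of net cost to the contributor — now above 1 — so contributing fully is weakly dominant for every player.
So the Nash equilibrium is full contribution by all 7; the group earns 1.8 × 4.44 × 420 = 3356.64.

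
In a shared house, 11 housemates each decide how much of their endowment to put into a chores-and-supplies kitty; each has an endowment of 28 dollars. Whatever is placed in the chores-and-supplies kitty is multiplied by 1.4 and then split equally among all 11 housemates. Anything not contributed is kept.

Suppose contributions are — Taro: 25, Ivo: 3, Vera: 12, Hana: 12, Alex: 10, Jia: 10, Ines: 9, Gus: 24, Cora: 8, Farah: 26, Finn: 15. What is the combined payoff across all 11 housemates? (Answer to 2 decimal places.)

369.60 dollars

Total contributed: 25 + 3 + 12 + 12 + 10 + 10 + 9 + 24 + 8 + 26 + 15 = 154; total kept: 11 × 28 − 154 = 154.
The chores-and-supplies kitty pays out 1.4 × 154 = 215.60 in aggregate.
Group total = 154 + 215.60 = 369.60.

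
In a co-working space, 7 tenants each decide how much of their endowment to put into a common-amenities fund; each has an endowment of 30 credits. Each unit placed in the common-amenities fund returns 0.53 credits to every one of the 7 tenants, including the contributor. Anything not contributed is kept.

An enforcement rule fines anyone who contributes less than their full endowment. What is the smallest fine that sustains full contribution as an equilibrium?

Given the others contribute fully, the best deviation is to contribute 0 (any partial contribution still incurs the fine and gives up units whose private return 0.53 is below 1).
Deviating from 30 to 0 saves 30 credits but forfeits the deviator's share of the drop in the common-amenities fund: 0.53 × 30 = 15.90.
So the deviation gain is 30 − 15.90 = 14.10, and the fine must be at least 14.10 credits to wipe it out.

14.10 credits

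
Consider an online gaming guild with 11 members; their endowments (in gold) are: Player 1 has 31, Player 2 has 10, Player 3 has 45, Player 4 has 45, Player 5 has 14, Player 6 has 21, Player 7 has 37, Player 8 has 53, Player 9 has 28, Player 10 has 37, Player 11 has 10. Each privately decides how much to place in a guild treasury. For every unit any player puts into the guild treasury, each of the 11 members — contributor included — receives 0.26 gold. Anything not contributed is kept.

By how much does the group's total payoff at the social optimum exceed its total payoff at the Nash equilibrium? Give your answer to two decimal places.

The private return per contributed unit is 0.26 < 1 for everyone, so the Nash equilibrium is zero contribution and the group total is Σ E_j = 31 + 10 + 45 + 45 + 14 + 21 + 37 + 53 + 28 + 37 + 10 = 331.
Each contributed unit returns 2.860 to the group, so the social optimum is full contribution by everyone: group total = 2.860 × 331 = 946.66.
Efficiency loss = (2.860 − 1) × 331 = 615.66.

615.66 gold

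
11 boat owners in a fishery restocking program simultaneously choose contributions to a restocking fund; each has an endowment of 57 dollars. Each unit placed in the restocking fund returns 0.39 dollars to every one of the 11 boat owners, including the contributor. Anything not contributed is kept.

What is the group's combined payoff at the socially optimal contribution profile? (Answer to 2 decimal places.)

2689.83 dollars

Each contributed unit returns 4.290 to the group as a whole (0.39 to each of 11 players), which exceeds 1, so the social optimum is full contribution: group total = 4.290 × 627 = 2689.83.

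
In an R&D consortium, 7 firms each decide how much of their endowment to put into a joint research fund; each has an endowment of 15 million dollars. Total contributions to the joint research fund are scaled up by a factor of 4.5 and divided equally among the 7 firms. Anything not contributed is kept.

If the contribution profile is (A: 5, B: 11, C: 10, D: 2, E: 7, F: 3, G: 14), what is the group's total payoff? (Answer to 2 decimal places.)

287.00 million dollars

Total contributed: 5 + 11 + 10 + 2 + 7 + 3 + 14 = 52; total kept: 7 × 15 − 52 = 53.
The joint research fund pays out 4.5 × 52 = 234.00 in aggregate.
Group total = 53 + 234.00 = 287.00.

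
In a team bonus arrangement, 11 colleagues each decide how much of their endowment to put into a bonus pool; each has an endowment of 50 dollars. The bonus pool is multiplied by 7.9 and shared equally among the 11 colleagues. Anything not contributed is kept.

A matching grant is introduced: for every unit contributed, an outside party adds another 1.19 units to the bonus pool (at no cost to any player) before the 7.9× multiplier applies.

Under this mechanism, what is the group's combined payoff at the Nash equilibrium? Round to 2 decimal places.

Under the mechanism each unit contributed yields 7.9 × 2.19 / 11 = 1.5728 back to its contributor per unit of net cost, which exceeds 1, making full contribution the dominant choice for everyone.
At the Nash equilibrium everyone contributes 50. Group total payoff = 7.9 × 2.19 × 550 = 9515.55.

9515.55 dollars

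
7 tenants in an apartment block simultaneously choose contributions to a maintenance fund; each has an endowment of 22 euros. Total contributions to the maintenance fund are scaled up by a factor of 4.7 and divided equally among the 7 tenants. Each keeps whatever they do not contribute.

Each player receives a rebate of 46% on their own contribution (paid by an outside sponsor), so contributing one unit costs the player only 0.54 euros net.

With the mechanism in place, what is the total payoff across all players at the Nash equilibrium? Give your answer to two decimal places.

794.64 euros

Under the mechanism each unit contributed yields (4.7/7) / 0.54 = 1.2434 back to its contributor per unit of net cost, which exceeds 1, making full contribution the dominant choice for everyone.
At the Nash equilibrium everyone contributes 22. Group total payoff = 7 × (22 × 0.46 + 4.7 × 22) = 794.64.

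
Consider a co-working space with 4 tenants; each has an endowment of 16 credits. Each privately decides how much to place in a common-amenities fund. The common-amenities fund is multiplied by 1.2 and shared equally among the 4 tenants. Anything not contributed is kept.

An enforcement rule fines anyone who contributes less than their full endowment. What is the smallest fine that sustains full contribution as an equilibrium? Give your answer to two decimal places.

11.20 credits

Given the others contribute fully, the best deviation is to contribute 0 (any partial contribution still incurs the fine and gives up units whose private return 0.3000 is below 1).
Deviating from 16 to 0 saves 16 credits but forfeits the deviator's share of the drop in the common-amenities fund: 1.2/4 × 16 = 4.80.
So the deviation gain is 16 − 4.80 = 11.20, and the fine must be at least 11.20 credits to wipe it out.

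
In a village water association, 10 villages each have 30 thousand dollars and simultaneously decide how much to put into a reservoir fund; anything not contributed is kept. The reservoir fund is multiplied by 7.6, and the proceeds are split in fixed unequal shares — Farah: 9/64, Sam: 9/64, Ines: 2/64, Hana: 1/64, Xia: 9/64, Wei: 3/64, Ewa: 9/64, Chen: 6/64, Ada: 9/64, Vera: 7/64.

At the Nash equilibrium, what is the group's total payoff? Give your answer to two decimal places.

Player j's private return per contributed unit is 7.6 × (j's share). Contributing is weakly dominant for j when that share is at least 1/7.6 = 0.1316, and contributing 0 is dominant otherwise.
Farah, Sam, Xia, Ewa and Ada are above the threshold, contributing 30 each; the remaining 5 contribute 0. Total contributed: 150.
The reservoir fund pays out 7.6 × 150 = 1140.00 in total (split across the unequal shares, but the aggregate is all that matters for the group sum).
The 5 free-riders keep 30 each, adding 150. Group total = 150 + 1140.00 = 1290.00.

1290.00 thousand dollars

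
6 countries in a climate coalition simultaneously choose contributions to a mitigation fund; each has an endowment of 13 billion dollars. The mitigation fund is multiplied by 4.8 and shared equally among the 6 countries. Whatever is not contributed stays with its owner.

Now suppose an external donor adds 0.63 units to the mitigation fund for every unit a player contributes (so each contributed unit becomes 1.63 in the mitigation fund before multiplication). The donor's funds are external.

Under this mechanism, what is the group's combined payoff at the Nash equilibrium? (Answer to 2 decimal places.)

Under the mechanism each unit contributed yields 4.8 × 1.63 / 6 = 1.3040 back to its contributor per unit of net cost, which exceeds 1, making full contribution the dominant choice for everyone.
At the Nash equilibrium everyone contributes 13. Group total payoff = 4.8 × 1.63 × 78 = 610.27.

610.27 billion dollars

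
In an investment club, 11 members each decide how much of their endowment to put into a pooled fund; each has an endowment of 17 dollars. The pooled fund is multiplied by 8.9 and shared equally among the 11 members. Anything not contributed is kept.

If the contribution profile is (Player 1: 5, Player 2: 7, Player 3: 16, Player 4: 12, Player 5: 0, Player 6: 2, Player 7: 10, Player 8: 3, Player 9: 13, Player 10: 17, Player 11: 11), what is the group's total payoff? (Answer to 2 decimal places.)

945.40 dollars

Total contributed: 5 + 7 + 16 + 12 + 0 + 2 + 10 + 3 + 13 + 17 + 11 = 96; total kept: 11 × 17 − 96 = 91.
The pooled fund pays out 8.9 × 96 = 854.40 in aggregate.
Group total = 91 + 854.40 = 945.40.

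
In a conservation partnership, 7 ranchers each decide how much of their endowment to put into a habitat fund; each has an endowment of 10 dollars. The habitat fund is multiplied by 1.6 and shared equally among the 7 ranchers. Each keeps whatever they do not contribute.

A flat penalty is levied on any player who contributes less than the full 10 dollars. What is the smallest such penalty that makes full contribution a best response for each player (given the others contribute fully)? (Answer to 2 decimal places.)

Given the others contribute fully, the best deviation is to contribute 0 (any partial contribution still incurs the fine and gives up units whose private return 0.2286 is below 1).
Deviating from 10 to 0 saves 10 dollars but forfeits the deviator's share of the drop in the habitat fund: 1.6/7 × 10 = 2.29.
So the deviation gain is 10 − 2.29 = 7.71, and the fine must be at least 7.71 dollars to wipe it out.

7.71 dollars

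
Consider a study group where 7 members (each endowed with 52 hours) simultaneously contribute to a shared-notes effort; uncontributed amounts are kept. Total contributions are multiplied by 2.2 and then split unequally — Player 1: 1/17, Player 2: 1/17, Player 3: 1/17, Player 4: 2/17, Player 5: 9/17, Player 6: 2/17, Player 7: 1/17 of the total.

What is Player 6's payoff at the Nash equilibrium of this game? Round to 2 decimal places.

Player j's private return per contributed unit is 2.2 × (j's share). Contributing is weakly dominant for j when that share is at least 1/2.2 = 0.4545, and contributing 0 is dominant otherwise.
The only share above 0.4545 is Player 5's 9/17, contributing 52; the remaining 6 contribute 0. Total contributed: 52.
Player 6 keeps 52 and receives 2.2 × 52 × 2/17 = 13.46 from the shared-notes effort, for a payoff of 65.46.

65.46 hours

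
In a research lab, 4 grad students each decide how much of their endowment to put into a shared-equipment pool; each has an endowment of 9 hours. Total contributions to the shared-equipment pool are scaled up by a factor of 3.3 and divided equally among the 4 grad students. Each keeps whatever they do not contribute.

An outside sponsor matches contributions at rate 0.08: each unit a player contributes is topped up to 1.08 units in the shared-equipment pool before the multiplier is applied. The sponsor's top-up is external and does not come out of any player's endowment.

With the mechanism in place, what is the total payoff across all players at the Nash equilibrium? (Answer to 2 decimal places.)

36.00 hours

The effective private return is 3.3 × 1.08 / 4 = 0.8910, which is still under 1, so the mechanism doesn't change anyone's dominant strategy: zero contribution.
At the Nash equilibrium no one contributes; group total payoff = 4 × 9 = 36.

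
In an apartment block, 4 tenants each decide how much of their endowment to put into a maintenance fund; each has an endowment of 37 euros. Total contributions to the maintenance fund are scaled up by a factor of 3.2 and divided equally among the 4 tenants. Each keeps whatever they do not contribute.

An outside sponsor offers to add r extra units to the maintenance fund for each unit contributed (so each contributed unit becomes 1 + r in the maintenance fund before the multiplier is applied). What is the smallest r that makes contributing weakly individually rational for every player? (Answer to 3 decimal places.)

0.250

With matching at rate r, one contributed unit becomes (1 + r) in the maintenance fund and returns 3.2 × (1 + r) / 4 to the contributor.
Setting this equal to 1: 1 + r = 4/3.2 = 1.2500.
So the minimum matching rate is r = 1.2500 − 1 = 0.250.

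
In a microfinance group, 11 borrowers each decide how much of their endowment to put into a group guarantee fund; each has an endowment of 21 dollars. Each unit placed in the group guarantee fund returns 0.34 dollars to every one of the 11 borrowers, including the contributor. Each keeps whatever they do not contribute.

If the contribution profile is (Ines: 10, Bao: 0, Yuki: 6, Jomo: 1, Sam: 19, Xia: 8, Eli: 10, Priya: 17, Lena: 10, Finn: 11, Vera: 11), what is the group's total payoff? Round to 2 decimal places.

513.22 dollars

Total contributed: 10 + 0 + 6 + 1 + 19 + 8 + 10 + 17 + 10 + 11 + 11 = 103; total kept: 11 × 21 − 103 = 128.
The group guarantee fund pays out 0.34 × 11 × 103 = 385.22 in aggregate.
Group total = 128 + 385.22 = 513.22.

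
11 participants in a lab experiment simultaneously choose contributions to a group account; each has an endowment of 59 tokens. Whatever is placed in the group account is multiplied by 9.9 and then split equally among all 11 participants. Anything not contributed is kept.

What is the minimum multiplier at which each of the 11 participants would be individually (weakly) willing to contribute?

A contributed unit returns (multiplier)/11 to its contributor.
This reaches 1 exactly when the multiplier is 11.

11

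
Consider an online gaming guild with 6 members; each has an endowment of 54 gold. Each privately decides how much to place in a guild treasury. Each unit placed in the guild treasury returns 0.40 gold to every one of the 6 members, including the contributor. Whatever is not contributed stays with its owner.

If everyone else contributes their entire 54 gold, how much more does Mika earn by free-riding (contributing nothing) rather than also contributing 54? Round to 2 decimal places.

32.40 gold

Switching from a contribution of 54 to 0 lets Mika keep an extra 54 gold, but lowers the guild treasury by 54, which costs Mika their own share of that drop: 0.40 × 54 = 21.60.
Net gain = 54 − 21.60 = 32.40. The private return per contributed unit (0.40) is below 1, so free-riding is indeed the best response regardless of what the others do.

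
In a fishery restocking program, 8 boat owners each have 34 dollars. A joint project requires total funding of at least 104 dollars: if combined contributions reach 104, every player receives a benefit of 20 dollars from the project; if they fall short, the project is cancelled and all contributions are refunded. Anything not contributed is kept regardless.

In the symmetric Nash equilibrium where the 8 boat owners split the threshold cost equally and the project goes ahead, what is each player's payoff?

41 dollars

Equal share of the threshold: 104/8 = 13.
At this profile no one gains by cutting their contribution: any cut drops the total below 104, the project is cancelled, contributions are refunded, and the deviator ends with 34, which is less than 34 − 13 + 20 = 41. Contributing more than 13 just wastes the excess. So contributing exactly 13 is a best response.
Each player's payoff: 34 − 13 + 20 = 41.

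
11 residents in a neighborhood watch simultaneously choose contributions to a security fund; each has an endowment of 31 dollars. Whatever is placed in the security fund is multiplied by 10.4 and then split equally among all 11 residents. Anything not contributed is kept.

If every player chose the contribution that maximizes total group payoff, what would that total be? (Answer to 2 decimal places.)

Each contributed unit returns 10.400 to the group as a whole (0.9455 to each of 11 players), which exceeds 1, so the social optimum is full contribution: group total = 10.400 × 341 = 3546.40.

3546.40 dollars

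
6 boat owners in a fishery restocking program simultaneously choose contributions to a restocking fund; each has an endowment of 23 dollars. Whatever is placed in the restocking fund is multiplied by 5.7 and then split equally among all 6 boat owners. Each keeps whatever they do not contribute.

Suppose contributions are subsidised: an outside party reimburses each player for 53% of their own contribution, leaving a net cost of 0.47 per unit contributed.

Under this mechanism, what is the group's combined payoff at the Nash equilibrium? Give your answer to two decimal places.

859.74 dollars

With the mechanism, a contributed unit returns (5.7/6) / 0.47 = 2.0213 per unit of net cost to the contributor — now above 1 — so contributing fully is weakly dominant for every player.
So the Nash equilibrium is full contribution by all 6; the group earns 6 × (23 × 0.53 + 5.7 × 23) = 859.74.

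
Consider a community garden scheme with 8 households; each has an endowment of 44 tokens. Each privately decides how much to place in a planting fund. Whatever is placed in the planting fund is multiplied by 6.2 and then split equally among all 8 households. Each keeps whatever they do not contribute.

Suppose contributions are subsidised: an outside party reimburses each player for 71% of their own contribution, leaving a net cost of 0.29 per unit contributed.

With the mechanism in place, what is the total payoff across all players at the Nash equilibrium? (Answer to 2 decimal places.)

2432.32 tokens

The effective private return per unit is now (6.2/8) / 0.29 = 2.6724 > 1, so every player's dominant strategy flips to full contribution.
At the Nash equilibrium everyone contributes 44. Group total payoff = 8 × (44 × 0.71 + 6.2 × 44) = 2432.32.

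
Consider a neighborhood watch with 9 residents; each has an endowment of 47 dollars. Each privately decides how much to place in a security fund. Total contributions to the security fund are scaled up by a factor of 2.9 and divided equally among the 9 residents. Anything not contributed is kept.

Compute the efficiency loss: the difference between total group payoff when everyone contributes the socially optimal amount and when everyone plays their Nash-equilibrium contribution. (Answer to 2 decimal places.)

803.70 dollars

Each contributed unit returns 2.9/9 = 0.3222 to its contributor — below 1 — so contributing 0 is dominant for every player. At the Nash equilibrium everyone keeps their 47, and the group total is 9 × 47 = 423.
Each contributed unit returns 2.900 to the group as a whole (0.3222 to each of 9 players), which exceeds 1, so the social optimum is full contribution: group total = 2.900 × 423 = 1226.70.
Efficiency loss = 1226.70 − 423 = 803.70.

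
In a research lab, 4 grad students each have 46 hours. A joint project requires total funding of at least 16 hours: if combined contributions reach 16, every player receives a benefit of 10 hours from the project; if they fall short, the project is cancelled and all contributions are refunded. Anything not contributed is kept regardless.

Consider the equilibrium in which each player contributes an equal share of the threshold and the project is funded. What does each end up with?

52 hours

Equal share of the threshold: 16/4 = 4.
At this profile no one gains by cutting their contribution: any cut drops the total below 16, the project is cancelled, contributions are refunded, and the deviator ends with 46, which is less than 46 − 4 + 10 = 52. Contributing more than 4 just wastes the excess. So contributing exactly 4 is a best response.
Each player's payoff: 46 − 4 + 10 = 52.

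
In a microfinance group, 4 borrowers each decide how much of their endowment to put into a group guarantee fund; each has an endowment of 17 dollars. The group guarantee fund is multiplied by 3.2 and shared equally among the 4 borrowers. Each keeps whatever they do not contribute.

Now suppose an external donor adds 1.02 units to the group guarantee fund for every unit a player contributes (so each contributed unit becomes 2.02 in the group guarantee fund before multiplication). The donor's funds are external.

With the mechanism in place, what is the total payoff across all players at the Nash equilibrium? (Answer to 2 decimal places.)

With the mechanism, a contributed unit returns 3.2 × 2.02 / 4 = 1.6160 per unit of net cost to the contributor — now above 1 — so contributing fully is weakly dominant for every player.
So the Nash equilibrium is full contribution by all 4; the group earns 3.2 × 2.02 × 68 = 439.55.

439.55 dollars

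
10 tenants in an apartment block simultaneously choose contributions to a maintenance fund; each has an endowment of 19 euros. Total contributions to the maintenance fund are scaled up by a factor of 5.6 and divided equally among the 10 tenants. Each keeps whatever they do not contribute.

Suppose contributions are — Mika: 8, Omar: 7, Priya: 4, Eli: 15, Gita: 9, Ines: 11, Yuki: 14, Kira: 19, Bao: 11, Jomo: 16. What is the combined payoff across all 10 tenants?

714.40 euros

Total contributed: 8 + 7 + 4 + 15 + 9 + 11 + 14 + 19 + 11 + 16 = 114; total kept: 10 × 19 − 114 = 76.
The maintenance fund pays out 5.6 × 114 = 638.40 in aggregate.
Group total = 76 + 638.40 = 714.40.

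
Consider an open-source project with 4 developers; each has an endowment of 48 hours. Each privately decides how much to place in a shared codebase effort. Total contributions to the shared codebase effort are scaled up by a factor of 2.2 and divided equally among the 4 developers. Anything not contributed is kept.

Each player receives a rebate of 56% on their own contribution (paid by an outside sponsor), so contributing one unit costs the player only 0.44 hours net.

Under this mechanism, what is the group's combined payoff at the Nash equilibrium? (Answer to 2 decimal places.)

529.92 hours

The effective private return per unit is now (2.2/4) / 0.44 = 1.2500 > 1, so every player's dominant strategy flips to full contribution.
So the Nash equilibrium is full contribution by all 4; the group earns 4 × (48 × 0.56 + 2.2 × 48) = 529.92.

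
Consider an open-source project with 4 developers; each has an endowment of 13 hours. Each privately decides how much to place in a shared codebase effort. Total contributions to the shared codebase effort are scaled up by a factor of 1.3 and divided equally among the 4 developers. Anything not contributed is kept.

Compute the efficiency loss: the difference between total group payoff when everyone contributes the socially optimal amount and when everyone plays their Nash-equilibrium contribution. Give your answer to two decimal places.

Each contributed unit returns 1.3/4 = 0.3250 to its contributor — below 1 — so contributing 0 is dominant for every player. At the Nash equilibrium everyone keeps their 13, and the group total is 4 × 13 = 52.
Each contributed unit returns 1.300 to the group as a whole (0.3250 to each of 4 players), which exceeds 1, so the social optimum is full contribution: group total = 1.300 × 52 = 67.60.
Efficiency loss = 67.60 − 52 = 15.60.

15.60 hours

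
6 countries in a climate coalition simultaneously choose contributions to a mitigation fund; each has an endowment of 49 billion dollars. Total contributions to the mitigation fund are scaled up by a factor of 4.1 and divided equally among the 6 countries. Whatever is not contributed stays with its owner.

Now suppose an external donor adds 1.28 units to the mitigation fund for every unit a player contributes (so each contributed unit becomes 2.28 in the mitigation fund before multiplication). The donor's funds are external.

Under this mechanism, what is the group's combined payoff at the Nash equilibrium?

2748.31 billion dollars

The effective private return per unit is now 4.1 × 2.28 / 6 = 1.5580 > 1, so every player's dominant strategy flips to full contribution.
At the Nash equilibrium everyone contributes 49. Group total payoff = 4.1 × 2.28 × 294 = 2748.31.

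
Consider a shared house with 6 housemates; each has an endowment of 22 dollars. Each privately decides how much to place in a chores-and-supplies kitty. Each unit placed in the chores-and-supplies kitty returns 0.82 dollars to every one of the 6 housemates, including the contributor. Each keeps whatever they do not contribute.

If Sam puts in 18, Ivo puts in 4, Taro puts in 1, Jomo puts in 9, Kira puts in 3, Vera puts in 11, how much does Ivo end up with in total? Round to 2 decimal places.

Total contributed: 18 + 4 + 1 + 9 + 3 + 11 = 46.
Each receives 0.82 × 46 = 37.72 from the chores-and-supplies kitty.
Ivo keeps 22 − 4 = 18, so Ivo's payoff is 18 + 37.72 = 55.72.

55.72 dollars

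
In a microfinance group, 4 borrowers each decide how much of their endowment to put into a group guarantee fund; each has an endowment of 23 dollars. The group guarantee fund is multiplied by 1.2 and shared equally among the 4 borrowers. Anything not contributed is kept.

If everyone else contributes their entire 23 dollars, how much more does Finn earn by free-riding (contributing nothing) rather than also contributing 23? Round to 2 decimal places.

16.10 dollars

Switching from a contribution of 23 to 0 lets Finn keep an extra 23 dollars, but lowers the group guarantee fund by 23, which costs Finn their own share of that drop: 1.2/4 × 23 = 6.90.
Net gain = 23 − 6.90 = 16.10. The private return per contributed unit (0.3000) is below 1, so free-riding is indeed the best response regardless of what the others do.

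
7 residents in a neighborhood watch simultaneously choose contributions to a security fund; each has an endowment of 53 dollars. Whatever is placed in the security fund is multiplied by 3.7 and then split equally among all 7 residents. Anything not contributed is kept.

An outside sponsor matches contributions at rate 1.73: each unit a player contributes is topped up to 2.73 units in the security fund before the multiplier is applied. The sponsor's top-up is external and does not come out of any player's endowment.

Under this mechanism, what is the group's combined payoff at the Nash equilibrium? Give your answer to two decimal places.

Under the mechanism each unit contributed yields 3.7 × 2.73 / 7 = 1.4430 back to its contributor per unit of net cost, which exceeds 1, making full contribution the dominant choice for everyone.
At the Nash equilibrium everyone contributes 53. Group total payoff = 3.7 × 2.73 × 371 = 3747.47.

3747.47 dollars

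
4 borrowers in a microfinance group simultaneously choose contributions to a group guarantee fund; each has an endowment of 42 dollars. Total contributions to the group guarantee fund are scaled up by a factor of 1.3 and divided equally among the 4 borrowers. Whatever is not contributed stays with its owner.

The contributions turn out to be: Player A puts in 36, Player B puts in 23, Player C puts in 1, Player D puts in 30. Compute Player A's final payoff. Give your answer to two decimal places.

35.25 dollars

Total contributed: 36 + 23 + 1 + 30 = 90.
Each receives 1.3 × 90 / 4 = 29.25 from the group guarantee fund.
Player A keeps 42 − 36 = 6, so Player A's payoff is 6 + 29.25 = 35.25.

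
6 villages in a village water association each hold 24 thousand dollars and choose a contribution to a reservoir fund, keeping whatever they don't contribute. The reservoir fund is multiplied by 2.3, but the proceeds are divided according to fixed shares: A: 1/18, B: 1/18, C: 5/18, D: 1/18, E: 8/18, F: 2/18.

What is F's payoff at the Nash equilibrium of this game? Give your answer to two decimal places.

For player j, contributing a unit is worthwhile iff 2.3 × (j's share) ≥ 1, i.e. iff j's share is at least 0.4348.
Only E (8/18) clears that bar, contributing 24; the remaining 5 contribute 0. Total contributed: 24.
F keeps 24 and receives 2.3 × 24 × 2/18 = 6.13 from the reservoir fund, for a payoff of 30.13.

30.13 thousand dollars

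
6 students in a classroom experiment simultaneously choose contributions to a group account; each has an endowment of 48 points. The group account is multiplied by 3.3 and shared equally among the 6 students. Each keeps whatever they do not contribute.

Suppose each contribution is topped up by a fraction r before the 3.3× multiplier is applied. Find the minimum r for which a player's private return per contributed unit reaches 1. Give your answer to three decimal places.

0.818

With matching at rate r, one contributed unit becomes (1 + r) in the group account and returns 3.3 × (1 + r) / 6 to the contributor.
Setting this equal to 1: 1 + r = 6/3.3 = 1.8182.
So the minimum matching rate is r = 1.8182 − 1 = 0.818.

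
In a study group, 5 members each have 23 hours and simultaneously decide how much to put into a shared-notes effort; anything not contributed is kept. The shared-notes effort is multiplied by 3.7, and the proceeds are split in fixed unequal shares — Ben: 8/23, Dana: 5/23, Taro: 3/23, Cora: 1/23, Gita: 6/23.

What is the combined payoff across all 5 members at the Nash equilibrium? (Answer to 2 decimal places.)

A player with share s gets back 3.7·s per unit contributed, so full contribution is dominant for anyone with s > 1/3.7 = 0.2703 and zero contribution is dominant for anyone below.
Only Ben (8/23) clears that bar, contributing 23; the remaining 4 contribute 0. Total contributed: 23.
The shared-notes effort pays out 3.7 × 23 = 85.10 in total (split across the unequal shares, but the aggregate is all that matters for the group sum).
The 4 free-riders keep 23 each, adding 92. Group total = 92 + 85.10 = 177.10.

177.10 hours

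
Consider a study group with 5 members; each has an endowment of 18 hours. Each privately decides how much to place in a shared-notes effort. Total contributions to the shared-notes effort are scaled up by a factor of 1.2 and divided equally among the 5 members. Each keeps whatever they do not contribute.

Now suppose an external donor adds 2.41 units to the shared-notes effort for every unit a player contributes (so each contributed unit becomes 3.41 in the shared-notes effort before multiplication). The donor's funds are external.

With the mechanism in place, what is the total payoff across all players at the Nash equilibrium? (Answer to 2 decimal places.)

90.00 hours

Even with the mechanism, each unit contributed returns only 1.2 × 3.41 / 5 = 0.8184 per unit of net cost, so contributing nothing is still dominant.
At the Nash equilibrium no one contributes; group total payoff = 5 × 18 = 90.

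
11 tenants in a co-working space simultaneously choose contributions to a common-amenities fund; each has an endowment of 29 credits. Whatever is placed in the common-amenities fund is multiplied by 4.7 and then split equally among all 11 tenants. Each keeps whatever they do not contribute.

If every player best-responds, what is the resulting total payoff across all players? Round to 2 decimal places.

319.00 credits

Each contributed unit returns 4.7/11 = 0.4273 to its contributor — below 1 — so contributing 0 is dominant for every player. At the Nash equilibrium everyone keeps their 29, and the group total is 11 × 29 = 319.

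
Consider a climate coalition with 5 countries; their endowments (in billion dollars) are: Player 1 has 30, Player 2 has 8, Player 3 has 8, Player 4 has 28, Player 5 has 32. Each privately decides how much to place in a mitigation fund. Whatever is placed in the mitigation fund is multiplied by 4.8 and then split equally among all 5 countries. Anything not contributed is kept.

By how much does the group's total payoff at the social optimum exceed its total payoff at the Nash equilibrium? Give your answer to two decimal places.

402.80 billion dollars

The private return per contributed unit is 4.8/5 = 0.9600 < 1 for every player regardless of endowment, so the Nash equilibrium is zero contribution and the group total is Σ E_j = 30 + 8 + 8 + 28 + 32 = 106.
Each contributed unit returns 4.800 to the group, so the social optimum is full contribution by everyone: group total = 4.800 × 106 = 508.80.
Efficiency loss = (4.800 − 1) × 106 = 402.80.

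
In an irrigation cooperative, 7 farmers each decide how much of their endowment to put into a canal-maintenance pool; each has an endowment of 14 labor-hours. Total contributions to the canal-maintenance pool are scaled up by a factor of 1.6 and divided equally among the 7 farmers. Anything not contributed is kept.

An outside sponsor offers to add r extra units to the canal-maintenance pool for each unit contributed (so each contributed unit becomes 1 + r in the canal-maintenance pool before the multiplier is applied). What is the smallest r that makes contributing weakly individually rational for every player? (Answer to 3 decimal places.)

With matching at rate r, one contributed unit becomes (1 + r) in the canal-maintenance pool and returns 1.6 × (1 + r) / 7 to the contributor.
Setting this equal to 1: 1 + r = 7/1.6 = 4.3750.
So the minimum matching rate is r = 4.3750 − 1 = 3.375.

3.375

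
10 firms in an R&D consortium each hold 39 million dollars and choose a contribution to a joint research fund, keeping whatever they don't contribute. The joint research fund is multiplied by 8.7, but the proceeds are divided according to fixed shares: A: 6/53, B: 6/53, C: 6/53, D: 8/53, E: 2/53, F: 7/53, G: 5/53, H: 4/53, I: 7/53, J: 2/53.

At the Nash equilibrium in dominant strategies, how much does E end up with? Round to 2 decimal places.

77.41 million dollars

A player with share s gets back 8.7·s per unit contributed, so full contribution is dominant for anyone with s > 1/8.7 = 0.1149 and zero contribution is dominant for anyone below.
D, F and I are above the threshold, contributing 39 each; the remaining 7 contribute 0. Total contributed: 117.
E keeps 39 and receives 8.7 × 117 × 2/53 = 38.41 from the joint research fund, for a payoff of 77.41.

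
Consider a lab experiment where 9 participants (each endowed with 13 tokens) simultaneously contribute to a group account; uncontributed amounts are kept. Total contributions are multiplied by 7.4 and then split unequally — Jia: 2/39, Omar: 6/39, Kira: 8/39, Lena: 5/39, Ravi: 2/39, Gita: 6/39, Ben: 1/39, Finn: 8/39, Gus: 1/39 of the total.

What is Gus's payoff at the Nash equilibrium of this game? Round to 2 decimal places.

Player j's private return per contributed unit is 7.4 × (j's share). Contributing is weakly dominant for j when that share is at least 1/7.4 = 0.1351, and contributing 0 is dominant otherwise.
The shares above 0.1351 belong to Omar, Kira, Gita and Finn, contributing 13 each; the remaining 5 contribute 0. Total contributed: 52.
Gus keeps 13 and receives 7.4 × 52 × 1/39 = 9.87 from the group account, for a payoff of 22.87.

22.87 tokens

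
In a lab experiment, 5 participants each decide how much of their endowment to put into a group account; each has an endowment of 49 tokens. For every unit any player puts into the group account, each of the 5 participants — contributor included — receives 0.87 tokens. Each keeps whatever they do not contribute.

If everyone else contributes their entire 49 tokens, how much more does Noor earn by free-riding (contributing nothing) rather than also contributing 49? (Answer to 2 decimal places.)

6.37 tokens

Switching from a contribution of 49 to 0 lets Noor keep an extra 49 tokens, but lowers the group account by 49, which costs Noor their own share of that drop: 0.87 × 49 = 42.63.
Net gain = 49 − 42.63 = 6.37. The private return per contributed unit (0.87) is below 1, so free-riding is indeed the best response regardless of what the others do.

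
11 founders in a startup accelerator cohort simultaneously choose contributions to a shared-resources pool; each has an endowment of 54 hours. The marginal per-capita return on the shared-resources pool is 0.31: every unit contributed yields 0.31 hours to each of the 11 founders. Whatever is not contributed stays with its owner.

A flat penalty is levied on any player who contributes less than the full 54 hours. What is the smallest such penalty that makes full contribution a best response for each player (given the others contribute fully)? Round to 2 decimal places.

37.26 hours

Given the others contribute fully, the best deviation is to contribute 0 (any partial contribution still incurs the fine and gives up units whose private return 0.31 is below 1).
Deviating from 54 to 0 saves 54 hours but forfeits the deviator's share of the drop in the shared-resources pool: 0.31 × 54 = 16.74.
So the deviation gain is 54 − 16.74 = 37.26, and the fine must be at least 37.26 hours to wipe it out.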